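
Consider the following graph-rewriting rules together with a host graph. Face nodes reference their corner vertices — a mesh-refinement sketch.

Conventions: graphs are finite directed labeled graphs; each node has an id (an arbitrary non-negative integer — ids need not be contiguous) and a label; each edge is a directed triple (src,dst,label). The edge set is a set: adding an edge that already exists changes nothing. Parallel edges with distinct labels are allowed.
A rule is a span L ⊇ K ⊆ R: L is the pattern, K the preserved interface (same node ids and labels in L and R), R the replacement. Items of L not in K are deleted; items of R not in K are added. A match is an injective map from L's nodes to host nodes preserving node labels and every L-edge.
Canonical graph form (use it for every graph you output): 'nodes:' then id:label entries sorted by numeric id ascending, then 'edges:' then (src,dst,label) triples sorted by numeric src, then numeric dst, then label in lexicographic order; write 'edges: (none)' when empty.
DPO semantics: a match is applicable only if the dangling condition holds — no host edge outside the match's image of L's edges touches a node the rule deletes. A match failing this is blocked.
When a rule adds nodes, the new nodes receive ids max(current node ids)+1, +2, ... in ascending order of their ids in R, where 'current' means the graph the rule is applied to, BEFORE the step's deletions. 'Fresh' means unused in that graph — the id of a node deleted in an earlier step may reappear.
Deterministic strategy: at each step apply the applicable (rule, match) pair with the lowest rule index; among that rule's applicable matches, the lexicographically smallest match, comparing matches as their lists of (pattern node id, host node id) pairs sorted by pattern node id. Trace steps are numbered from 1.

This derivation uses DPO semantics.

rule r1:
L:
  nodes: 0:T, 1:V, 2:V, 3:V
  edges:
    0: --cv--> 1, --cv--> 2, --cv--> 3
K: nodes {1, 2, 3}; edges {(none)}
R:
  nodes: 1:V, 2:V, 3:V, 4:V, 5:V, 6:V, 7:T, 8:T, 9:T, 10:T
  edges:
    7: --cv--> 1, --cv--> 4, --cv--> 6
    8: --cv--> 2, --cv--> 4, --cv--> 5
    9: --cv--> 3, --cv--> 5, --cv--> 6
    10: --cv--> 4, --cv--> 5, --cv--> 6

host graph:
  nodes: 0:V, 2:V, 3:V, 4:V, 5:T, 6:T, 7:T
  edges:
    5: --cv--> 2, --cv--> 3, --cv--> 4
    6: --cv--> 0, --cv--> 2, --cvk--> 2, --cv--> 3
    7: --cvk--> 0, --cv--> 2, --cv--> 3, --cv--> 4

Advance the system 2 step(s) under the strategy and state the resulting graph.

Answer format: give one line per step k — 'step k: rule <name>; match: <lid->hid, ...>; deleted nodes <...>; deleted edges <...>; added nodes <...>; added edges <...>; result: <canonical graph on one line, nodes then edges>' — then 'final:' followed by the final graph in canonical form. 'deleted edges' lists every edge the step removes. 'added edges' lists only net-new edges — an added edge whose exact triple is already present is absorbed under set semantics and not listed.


step 1: rule r1; match: 0->5, 1->2, 2->3, 3->4; deleted nodes 5; deleted edges (5,2,cv); (5,3,cv); (5,4,cv); added nodes 8, 9, 10, 11, 12, 13, 14; added edges (11,2,cv); (11,8,cv); (11,10,cv); (12,3,cv); (12,8,cv); (12,9,cv); (13,4,cv); (13,9,cv); (13,10,cv); (14,8,cv); (14,9,cv); (14,10,cv); result: nodes: 0:V, 2:V, 3:V, 4:V, 6:T, 7:T, 8:V, 9:V, 10:V, 11:T, 12:T, 13:T, 14:T edges: (6,0,cv); (6,2,cv); (6,2,cvk); (6,3,cv); (7,0,cvk); (7,2,cv); (7,3,cv); (7,4,cv); (11,2,cv); (11,8,cv); (11,10,cv); (12,3,cv); (12,8,cv); (12,9,cv); (13,4,cv); (13,9,cv); (13,10,cv); (14,8,cv); (14,9,cv); (14,10,cv)
step 2: rule r1; match: 0->11, 1->2, 2->8, 3->10; deleted nodes 11; deleted edges (11,2,cv); (11,8,cv); (11,10,cv); added nodes 15, 16, 17, 18, 19, 20, 21; added edges (18,2,cv); (18,15,cv); (18,17,cv); (19,8,cv); (19,15,cv); (19,16,cv); (20,10,cv); (20,16,cv); (20,17,cv); (21,15,cv); (21,16,cv); (21,17,cv); result: nodes: 0:V, 2:V, 3:V, 4:V, 6:T, 7:T, 8:V, 9:V, 10:V, 12:T, 13:T, 14:T, 15:V, 16:V, 17:V, 18:T, 19:T, 20:T, 21:T edges: (6,0,cv); (6,2,cv); (6,2,cvk); (6,3,cv); (7,0,cvk); (7,2,cv); (7,3,cv); (7,4,cv); (12,3,cv); (12,8,cv); (12,9,cv); (13,4,cv); (13,9,cv); (13,10,cv); (14,8,cv); (14,9,cv); (14,10,cv); (18,2,cv); (18,15,cv); (18,17,cv); (19,8,cv); (19,15,cv); (19,16,cv); (20,10,cv); (20,16,cv); (20,17,cv); (21,15,cv); (21,16,cv); (21,17,cv)
final:
nodes: 0:V, 2:V, 3:V, 4:V, 6:T, 7:T, 8:V, 9:V, 10:V, 12:T, 13:T, 14:T, 15:V, 16:V, 17:V, 18:T, 19:T, 20:T, 21:T
edges: (6,0,cv); (6,2,cv); (6,2,cvk); (6,3,cv); (7,0,cvk); (7,2,cv); (7,3,cv); (7,4,cv); (12,3,cv); (12,8,cv); (12,9,cv); (13,4,cv); (13,9,cv); (13,10,cv); (14,8,cv); (14,9,cv); (14,10,cv); (18,2,cv); (18,15,cv); (18,17,cv); (19,8,cv); (19,15,cv); (19,16,cv); (20,10,cv); (20,16,cv); (20,17,cv); (21,15,cv); (21,16,cv); (21,17,cv)


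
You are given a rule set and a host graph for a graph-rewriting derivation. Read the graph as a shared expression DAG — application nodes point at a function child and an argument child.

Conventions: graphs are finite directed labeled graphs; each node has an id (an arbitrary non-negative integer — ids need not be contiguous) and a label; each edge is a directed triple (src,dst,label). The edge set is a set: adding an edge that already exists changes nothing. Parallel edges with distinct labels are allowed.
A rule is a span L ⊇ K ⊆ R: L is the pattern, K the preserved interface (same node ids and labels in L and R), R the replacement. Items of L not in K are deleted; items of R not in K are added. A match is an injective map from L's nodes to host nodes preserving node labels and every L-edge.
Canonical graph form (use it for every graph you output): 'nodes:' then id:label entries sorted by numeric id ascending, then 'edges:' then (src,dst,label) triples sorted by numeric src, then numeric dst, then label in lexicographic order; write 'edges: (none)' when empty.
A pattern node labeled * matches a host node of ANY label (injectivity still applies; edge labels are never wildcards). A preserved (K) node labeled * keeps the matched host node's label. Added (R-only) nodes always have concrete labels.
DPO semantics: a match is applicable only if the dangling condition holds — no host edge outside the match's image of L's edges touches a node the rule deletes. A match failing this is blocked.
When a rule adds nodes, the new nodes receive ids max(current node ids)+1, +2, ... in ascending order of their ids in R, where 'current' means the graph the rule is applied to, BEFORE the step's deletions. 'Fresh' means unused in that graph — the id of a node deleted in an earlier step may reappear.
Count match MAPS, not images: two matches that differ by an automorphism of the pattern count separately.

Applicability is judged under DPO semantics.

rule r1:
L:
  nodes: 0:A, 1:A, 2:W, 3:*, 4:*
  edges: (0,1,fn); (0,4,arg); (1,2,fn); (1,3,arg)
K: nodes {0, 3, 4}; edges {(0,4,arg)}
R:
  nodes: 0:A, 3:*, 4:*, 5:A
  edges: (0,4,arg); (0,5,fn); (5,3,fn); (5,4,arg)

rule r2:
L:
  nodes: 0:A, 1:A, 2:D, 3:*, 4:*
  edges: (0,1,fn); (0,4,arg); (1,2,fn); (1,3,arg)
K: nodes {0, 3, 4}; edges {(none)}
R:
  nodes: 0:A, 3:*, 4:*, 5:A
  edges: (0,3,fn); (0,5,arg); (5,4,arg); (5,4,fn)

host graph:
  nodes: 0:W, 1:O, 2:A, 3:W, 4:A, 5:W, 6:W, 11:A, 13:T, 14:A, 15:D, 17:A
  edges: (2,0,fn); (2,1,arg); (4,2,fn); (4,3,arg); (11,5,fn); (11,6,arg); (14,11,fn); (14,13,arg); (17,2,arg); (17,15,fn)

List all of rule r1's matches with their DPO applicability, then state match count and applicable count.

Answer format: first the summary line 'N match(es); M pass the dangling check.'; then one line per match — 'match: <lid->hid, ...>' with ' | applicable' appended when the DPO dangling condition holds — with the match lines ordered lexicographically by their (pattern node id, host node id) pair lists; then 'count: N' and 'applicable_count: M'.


2 match(es); 1 pass the dangling check.
match: 0->4, 1->2, 2->0, 3->1, 4->3
match: 0->14, 1->11, 2->5, 3->6, 4->13 | applicable
count: 2
applicable_count: 1


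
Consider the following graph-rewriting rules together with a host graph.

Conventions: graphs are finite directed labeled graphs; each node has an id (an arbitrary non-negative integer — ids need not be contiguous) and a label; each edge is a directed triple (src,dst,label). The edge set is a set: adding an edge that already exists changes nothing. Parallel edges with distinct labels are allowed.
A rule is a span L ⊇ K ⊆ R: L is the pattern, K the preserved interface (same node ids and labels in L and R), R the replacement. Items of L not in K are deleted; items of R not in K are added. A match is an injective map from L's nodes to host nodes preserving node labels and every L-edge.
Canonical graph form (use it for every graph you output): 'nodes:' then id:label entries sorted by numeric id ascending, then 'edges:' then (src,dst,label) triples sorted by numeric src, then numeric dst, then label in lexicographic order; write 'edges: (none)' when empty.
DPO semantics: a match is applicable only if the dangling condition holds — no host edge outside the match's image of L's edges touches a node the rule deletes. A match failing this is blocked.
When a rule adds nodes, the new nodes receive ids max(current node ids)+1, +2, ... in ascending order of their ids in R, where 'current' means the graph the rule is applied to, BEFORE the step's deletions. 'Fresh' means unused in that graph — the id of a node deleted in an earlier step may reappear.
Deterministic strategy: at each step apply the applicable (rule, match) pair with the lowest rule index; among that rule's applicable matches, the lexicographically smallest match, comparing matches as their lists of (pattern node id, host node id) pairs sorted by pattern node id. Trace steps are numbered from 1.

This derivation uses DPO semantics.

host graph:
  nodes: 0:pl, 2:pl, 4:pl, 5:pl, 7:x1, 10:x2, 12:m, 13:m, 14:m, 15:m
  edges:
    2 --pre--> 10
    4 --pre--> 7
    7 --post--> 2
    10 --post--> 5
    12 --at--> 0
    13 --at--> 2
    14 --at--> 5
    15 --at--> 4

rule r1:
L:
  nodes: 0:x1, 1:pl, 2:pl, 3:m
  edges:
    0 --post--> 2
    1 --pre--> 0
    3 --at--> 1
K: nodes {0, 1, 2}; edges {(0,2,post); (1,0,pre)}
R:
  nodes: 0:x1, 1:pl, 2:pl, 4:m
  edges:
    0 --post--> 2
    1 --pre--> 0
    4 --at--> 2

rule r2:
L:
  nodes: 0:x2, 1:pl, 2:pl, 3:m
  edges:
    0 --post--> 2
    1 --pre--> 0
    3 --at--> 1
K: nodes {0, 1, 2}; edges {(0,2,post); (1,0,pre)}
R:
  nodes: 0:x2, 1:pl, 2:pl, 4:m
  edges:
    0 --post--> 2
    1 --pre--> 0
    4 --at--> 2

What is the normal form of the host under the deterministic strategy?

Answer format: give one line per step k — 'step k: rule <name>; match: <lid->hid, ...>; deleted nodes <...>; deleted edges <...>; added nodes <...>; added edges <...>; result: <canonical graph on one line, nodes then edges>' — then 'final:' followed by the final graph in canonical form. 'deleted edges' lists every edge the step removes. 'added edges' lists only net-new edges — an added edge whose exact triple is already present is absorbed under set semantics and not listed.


step 1: rule r1; match: 0->7, 1->4, 2->2, 3->15; deleted nodes 15; deleted edges (15,4,at); added nodes 16; added edges (16,2,at); result: nodes: 0:pl, 2:pl, 4:pl, 5:pl, 7:x1, 10:x2, 12:m, 13:m, 14:m, 16:m edges: (2,10,pre); (4,7,pre); (7,2,post); (10,5,post); (12,0,at); (13,2,at); (14,5,at); (16,2,at)
step 2: rule r2; match: 0->10, 1->2, 2->5, 3->13; deleted nodes 13; deleted edges (13,2,at); added nodes 17; added edges (17,5,at); result: nodes: 0:pl, 2:pl, 4:pl, 5:pl, 7:x1, 10:x2, 12:m, 14:m, 16:m, 17:m edges: (2,10,pre); (4,7,pre); (7,2,post); (10,5,post); (12,0,at); (14,5,at); (16,2,at); (17,5,at)
step 3: rule r2; match: 0->10, 1->2, 2->5, 3->16; deleted nodes 16; deleted edges (16,2,at); added nodes 18; added edges (18,5,at); result: nodes: 0:pl, 2:pl, 4:pl, 5:pl, 7:x1, 10:x2, 12:m, 14:m, 17:m, 18:m edges: (2,10,pre); (4,7,pre); (7,2,post); (10,5,post); (12,0,at); (14,5,at); (17,5,at); (18,5,at)
final:
nodes: 0:pl, 2:pl, 4:pl, 5:pl, 7:x1, 10:x2, 12:m, 14:m, 17:m, 18:m
edges: (2,10,pre); (4,7,pre); (7,2,post); (10,5,post); (12,0,at); (14,5,at); (17,5,at); (18,5,at)


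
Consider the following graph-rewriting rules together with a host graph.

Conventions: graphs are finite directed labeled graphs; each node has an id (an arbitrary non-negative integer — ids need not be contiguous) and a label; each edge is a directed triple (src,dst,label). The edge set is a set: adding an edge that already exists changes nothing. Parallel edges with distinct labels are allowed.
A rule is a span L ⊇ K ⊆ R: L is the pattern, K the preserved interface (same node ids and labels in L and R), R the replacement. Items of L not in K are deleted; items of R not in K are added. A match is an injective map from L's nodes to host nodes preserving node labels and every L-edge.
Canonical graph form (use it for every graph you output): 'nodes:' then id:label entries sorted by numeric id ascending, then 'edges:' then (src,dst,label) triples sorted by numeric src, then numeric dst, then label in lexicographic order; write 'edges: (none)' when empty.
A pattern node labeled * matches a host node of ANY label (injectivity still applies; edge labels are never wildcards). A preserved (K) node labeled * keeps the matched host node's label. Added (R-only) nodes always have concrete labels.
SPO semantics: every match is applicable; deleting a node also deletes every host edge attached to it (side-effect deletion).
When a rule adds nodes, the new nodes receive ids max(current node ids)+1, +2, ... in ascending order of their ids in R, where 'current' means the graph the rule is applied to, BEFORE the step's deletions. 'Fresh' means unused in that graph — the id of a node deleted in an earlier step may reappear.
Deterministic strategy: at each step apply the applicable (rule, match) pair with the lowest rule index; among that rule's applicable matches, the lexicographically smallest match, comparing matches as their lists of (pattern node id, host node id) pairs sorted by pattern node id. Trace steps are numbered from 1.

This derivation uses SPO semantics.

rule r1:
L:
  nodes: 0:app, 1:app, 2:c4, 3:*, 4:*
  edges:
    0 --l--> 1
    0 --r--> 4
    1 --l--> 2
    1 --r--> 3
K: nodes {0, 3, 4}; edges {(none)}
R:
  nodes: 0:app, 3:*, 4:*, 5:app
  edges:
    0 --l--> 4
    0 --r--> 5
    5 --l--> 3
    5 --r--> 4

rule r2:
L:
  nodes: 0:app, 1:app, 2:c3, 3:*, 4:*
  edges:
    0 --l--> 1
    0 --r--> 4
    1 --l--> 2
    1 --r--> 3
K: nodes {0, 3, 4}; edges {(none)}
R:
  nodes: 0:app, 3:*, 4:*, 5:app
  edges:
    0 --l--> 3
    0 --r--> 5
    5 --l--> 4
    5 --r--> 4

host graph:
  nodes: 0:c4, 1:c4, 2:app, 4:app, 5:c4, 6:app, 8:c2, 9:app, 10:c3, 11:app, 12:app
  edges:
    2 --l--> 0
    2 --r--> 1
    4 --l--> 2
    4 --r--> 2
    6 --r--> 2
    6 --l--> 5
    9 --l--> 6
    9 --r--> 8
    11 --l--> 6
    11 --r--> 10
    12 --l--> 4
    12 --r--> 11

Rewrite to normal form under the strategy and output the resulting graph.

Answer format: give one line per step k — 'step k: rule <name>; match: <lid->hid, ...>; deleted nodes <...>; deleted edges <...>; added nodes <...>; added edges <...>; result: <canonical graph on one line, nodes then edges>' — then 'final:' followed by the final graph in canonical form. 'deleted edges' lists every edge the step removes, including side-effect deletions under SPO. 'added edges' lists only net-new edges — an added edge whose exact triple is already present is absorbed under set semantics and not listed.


step 1: rule r1; match: 0->9, 1->6, 2->5, 3->2, 4->8; deleted nodes 5, 6; deleted edges (6,2,r); (6,5,l); (9,6,l); (9,8,r); (11,6,l); added nodes 13; added edges (9,8,l); (9,13,r); (13,2,l); (13,8,r); result: nodes: 0:c4, 1:c4, 2:app, 4:app, 8:c2, 9:app, 10:c3, 11:app, 12:app, 13:app edges: (2,0,l); (2,1,r); (4,2,l); (4,2,r); (9,8,l); (9,13,r); (11,10,r); (12,4,l); (12,11,r); (13,2,l); (13,8,r)
step 2: rule r1; match: 0->13, 1->2, 2->0, 3->1, 4->8; deleted nodes 0, 2; deleted edges (2,0,l); (2,1,r); (4,2,l); (4,2,r); (13,2,l); (13,8,r); added nodes 14; added edges (13,8,l); (13,14,r); (14,1,l); (14,8,r); result: nodes: 1:c4, 4:app, 8:c2, 9:app, 10:c3, 11:app, 12:app, 13:app, 14:app edges: (9,8,l); (9,13,r); (11,10,r); (12,4,l); (12,11,r); (13,8,l); (13,14,r); (14,1,l); (14,8,r)
final:
nodes: 1:c4, 4:app, 8:c2, 9:app, 10:c3, 11:app, 12:app, 13:app, 14:app
edges: (9,8,l); (9,13,r); (11,10,r); (12,4,l); (12,11,r); (13,8,l); (13,14,r); (14,1,l); (14,8,r)


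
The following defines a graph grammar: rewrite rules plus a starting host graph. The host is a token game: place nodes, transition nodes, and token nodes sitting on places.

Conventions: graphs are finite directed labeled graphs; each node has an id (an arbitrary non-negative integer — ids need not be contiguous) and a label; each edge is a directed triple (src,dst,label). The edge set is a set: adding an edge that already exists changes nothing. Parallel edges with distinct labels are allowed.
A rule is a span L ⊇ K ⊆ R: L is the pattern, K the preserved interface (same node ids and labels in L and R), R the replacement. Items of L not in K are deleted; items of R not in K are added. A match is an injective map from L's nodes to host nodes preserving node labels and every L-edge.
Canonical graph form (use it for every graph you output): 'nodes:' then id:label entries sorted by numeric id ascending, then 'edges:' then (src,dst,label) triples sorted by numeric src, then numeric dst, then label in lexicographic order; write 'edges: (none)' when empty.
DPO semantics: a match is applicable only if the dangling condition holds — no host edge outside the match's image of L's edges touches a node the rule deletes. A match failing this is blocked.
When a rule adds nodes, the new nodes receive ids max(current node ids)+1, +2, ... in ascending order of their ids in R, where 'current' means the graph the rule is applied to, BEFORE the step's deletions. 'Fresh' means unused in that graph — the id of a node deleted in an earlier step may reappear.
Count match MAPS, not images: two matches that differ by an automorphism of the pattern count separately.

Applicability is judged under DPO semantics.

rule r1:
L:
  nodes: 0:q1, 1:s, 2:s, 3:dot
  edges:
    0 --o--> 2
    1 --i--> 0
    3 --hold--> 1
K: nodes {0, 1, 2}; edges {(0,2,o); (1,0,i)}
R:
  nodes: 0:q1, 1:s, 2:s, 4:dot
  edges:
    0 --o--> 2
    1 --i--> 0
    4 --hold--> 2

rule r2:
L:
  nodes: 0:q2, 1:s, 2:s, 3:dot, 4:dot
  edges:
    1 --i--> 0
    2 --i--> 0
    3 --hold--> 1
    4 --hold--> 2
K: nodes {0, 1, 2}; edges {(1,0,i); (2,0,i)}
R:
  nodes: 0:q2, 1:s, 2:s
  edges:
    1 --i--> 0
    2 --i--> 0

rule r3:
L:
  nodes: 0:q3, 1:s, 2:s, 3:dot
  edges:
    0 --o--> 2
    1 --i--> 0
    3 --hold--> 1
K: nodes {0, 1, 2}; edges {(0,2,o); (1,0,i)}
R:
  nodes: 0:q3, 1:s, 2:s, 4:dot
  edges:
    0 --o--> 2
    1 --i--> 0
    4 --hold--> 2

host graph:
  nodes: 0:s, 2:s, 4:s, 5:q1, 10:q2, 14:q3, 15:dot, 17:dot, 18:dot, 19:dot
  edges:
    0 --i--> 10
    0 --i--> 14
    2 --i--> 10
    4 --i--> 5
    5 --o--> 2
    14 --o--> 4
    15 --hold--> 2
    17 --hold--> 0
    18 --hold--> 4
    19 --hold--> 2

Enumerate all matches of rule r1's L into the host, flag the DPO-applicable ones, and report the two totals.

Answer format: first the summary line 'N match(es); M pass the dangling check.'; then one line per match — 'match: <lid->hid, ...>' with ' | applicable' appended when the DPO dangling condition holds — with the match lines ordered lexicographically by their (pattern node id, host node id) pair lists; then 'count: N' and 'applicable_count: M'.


1 match(es); 1 pass the dangling check.
match: 0->5, 1->4, 2->2, 3->18 | applicable
count: 1
applicable_count: 1


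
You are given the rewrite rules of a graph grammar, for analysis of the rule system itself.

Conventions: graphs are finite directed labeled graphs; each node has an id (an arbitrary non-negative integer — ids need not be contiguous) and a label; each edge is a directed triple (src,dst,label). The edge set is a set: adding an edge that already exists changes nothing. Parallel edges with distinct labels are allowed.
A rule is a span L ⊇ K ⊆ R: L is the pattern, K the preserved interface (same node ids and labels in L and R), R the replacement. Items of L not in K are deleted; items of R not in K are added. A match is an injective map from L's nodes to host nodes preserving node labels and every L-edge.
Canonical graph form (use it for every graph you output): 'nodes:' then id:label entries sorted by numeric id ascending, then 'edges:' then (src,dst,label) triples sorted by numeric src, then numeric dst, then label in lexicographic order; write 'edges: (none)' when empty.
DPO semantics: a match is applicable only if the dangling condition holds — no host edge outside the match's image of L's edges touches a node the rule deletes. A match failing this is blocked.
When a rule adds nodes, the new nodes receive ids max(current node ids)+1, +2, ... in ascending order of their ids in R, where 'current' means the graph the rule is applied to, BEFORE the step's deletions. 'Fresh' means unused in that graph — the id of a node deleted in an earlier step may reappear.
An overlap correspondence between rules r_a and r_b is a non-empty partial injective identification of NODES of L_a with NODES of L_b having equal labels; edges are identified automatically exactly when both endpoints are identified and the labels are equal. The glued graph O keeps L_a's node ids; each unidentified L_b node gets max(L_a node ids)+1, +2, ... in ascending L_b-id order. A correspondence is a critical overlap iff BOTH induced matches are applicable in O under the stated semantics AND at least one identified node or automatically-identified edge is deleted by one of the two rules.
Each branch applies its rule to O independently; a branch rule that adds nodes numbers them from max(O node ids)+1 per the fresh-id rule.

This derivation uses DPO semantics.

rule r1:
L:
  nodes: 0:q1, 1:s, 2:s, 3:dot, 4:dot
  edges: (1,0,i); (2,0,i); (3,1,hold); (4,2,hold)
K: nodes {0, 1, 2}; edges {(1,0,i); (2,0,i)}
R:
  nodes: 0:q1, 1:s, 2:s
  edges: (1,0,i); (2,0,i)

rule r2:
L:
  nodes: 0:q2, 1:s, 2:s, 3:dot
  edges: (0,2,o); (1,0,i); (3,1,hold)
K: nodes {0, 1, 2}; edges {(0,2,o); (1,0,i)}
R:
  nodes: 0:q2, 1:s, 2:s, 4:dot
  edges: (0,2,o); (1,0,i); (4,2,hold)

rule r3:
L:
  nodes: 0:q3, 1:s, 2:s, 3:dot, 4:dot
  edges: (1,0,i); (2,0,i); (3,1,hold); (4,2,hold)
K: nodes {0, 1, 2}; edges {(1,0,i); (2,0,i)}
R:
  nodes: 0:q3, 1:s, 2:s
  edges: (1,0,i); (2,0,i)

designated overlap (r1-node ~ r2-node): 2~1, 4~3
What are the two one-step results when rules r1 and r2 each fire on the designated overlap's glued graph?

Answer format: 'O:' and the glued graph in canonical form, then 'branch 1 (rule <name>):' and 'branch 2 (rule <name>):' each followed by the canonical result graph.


O:
nodes: 0:q1, 1:s, 2:s, 3:dot, 4:dot, 5:q2, 6:s
edges: (1,0,i); (2,0,i); (2,5,i); (3,1,hold); (4,2,hold); (5,6,o)
branch 1 (rule r1):
nodes: 0:q1, 1:s, 2:s, 5:q2, 6:s
edges: (1,0,i); (2,0,i); (2,5,i); (5,6,o)
branch 2 (rule r2):
nodes: 0:q1, 1:s, 2:s, 3:dot, 5:q2, 6:s, 7:dot
edges: (1,0,i); (2,0,i); (2,5,i); (3,1,hold); (5,6,o); (7,6,hold)


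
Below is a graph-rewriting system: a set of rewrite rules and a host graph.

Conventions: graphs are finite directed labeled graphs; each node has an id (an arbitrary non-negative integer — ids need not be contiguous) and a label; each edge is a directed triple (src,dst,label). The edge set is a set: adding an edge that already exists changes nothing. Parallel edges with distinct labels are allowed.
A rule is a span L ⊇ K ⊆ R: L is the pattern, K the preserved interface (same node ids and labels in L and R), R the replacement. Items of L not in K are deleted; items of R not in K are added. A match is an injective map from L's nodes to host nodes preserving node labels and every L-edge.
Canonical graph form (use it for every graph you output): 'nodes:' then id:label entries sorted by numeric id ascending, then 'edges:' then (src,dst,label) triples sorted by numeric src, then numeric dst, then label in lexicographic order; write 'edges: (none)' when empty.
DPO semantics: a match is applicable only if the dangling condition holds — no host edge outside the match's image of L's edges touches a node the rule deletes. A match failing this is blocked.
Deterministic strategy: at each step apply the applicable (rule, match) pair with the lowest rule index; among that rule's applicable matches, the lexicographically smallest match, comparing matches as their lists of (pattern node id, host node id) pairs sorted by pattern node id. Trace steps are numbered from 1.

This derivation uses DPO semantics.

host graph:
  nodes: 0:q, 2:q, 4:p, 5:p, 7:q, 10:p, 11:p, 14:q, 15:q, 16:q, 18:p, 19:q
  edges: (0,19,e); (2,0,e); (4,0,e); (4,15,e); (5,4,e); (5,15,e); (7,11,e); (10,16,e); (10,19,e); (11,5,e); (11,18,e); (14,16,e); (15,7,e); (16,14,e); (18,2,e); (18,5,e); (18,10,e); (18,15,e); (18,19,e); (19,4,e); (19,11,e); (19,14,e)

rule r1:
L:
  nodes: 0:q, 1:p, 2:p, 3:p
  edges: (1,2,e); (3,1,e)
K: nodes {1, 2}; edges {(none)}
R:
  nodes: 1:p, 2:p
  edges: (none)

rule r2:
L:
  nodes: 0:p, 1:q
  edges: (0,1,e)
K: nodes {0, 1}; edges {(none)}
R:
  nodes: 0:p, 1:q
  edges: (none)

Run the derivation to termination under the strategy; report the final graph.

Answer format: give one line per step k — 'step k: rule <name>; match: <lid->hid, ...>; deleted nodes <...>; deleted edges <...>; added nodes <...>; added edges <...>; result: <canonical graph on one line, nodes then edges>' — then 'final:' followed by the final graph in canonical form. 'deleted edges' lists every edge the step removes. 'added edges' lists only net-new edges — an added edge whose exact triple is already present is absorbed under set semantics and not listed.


step 1: rule r2; match: 0->4, 1->0; deleted nodes (none); deleted edges (4,0,e); added nodes (none); added edges (none); result: nodes: 0:q, 2:q, 4:p, 5:p, 7:q, 10:p, 11:p, 14:q, 15:q, 16:q, 18:p, 19:q edges: (0,19,e); (2,0,e); (4,15,e); (5,4,e); (5,15,e); (7,11,e); (10,16,e); (10,19,e); (11,5,e); (11,18,e); (14,16,e); (15,7,e); (16,14,e); (18,2,e); (18,5,e); (18,10,e); (18,15,e); (18,19,e); (19,4,e); (19,11,e); (19,14,e)
step 2: rule r2; match: 0->4, 1->15; deleted nodes (none); deleted edges (4,15,e); added nodes (none); added edges (none); result: nodes: 0:q, 2:q, 4:p, 5:p, 7:q, 10:p, 11:p, 14:q, 15:q, 16:q, 18:p, 19:q edges: (0,19,e); (2,0,e); (5,4,e); (5,15,e); (7,11,e); (10,16,e); (10,19,e); (11,5,e); (11,18,e); (14,16,e); (15,7,e); (16,14,e); (18,2,e); (18,5,e); (18,10,e); (18,15,e); (18,19,e); (19,4,e); (19,11,e); (19,14,e)
step 3: rule r2; match: 0->5, 1->15; deleted nodes (none); deleted edges (5,15,e); added nodes (none); added edges (none); result: nodes: 0:q, 2:q, 4:p, 5:p, 7:q, 10:p, 11:p, 14:q, 15:q, 16:q, 18:p, 19:q edges: (0,19,e); (2,0,e); (5,4,e); (7,11,e); (10,16,e); (10,19,e); (11,5,e); (11,18,e); (14,16,e); (15,7,e); (16,14,e); (18,2,e); (18,5,e); (18,10,e); (18,15,e); (18,19,e); (19,4,e); (19,11,e); (19,14,e)
step 4: rule r2; match: 0->10, 1->16; deleted nodes (none); deleted edges (10,16,e); added nodes (none); added edges (none); result: nodes: 0:q, 2:q, 4:p, 5:p, 7:q, 10:p, 11:p, 14:q, 15:q, 16:q, 18:p, 19:q edges: (0,19,e); (2,0,e); (5,4,e); (7,11,e); (10,19,e); (11,5,e); (11,18,e); (14,16,e); (15,7,e); (16,14,e); (18,2,e); (18,5,e); (18,10,e); (18,15,e); (18,19,e); (19,4,e); (19,11,e); (19,14,e)
step 5: rule r2; match: 0->10, 1->19; deleted nodes (none); deleted edges (10,19,e); added nodes (none); added edges (none); result: nodes: 0:q, 2:q, 4:p, 5:p, 7:q, 10:p, 11:p, 14:q, 15:q, 16:q, 18:p, 19:q edges: (0,19,e); (2,0,e); (5,4,e); (7,11,e); (11,5,e); (11,18,e); (14,16,e); (15,7,e); (16,14,e); (18,2,e); (18,5,e); (18,10,e); (18,15,e); (18,19,e); (19,4,e); (19,11,e); (19,14,e)
step 6: rule r2; match: 0->18, 1->2; deleted nodes (none); deleted edges (18,2,e); added nodes (none); added edges (none); result: nodes: 0:q, 2:q, 4:p, 5:p, 7:q, 10:p, 11:p, 14:q, 15:q, 16:q, 18:p, 19:q edges: (0,19,e); (2,0,e); (5,4,e); (7,11,e); (11,5,e); (11,18,e); (14,16,e); (15,7,e); (16,14,e); (18,5,e); (18,10,e); (18,15,e); (18,19,e); (19,4,e); (19,11,e); (19,14,e)
step 7: rule r2; match: 0->18, 1->15; deleted nodes (none); deleted edges (18,15,e); added nodes (none); added edges (none); result: nodes: 0:q, 2:q, 4:p, 5:p, 7:q, 10:p, 11:p, 14:q, 15:q, 16:q, 18:p, 19:q edges: (0,19,e); (2,0,e); (5,4,e); (7,11,e); (11,5,e); (11,18,e); (14,16,e); (15,7,e); (16,14,e); (18,5,e); (18,10,e); (18,19,e); (19,4,e); (19,11,e); (19,14,e)
step 8: rule r2; match: 0->18, 1->19; deleted nodes (none); deleted edges (18,19,e); added nodes (none); added edges (none); result: nodes: 0:q, 2:q, 4:p, 5:p, 7:q, 10:p, 11:p, 14:q, 15:q, 16:q, 18:p, 19:q edges: (0,19,e); (2,0,e); (5,4,e); (7,11,e); (11,5,e); (11,18,e); (14,16,e); (15,7,e); (16,14,e); (18,5,e); (18,10,e); (19,4,e); (19,11,e); (19,14,e)
final:
nodes: 0:q, 2:q, 4:p, 5:p, 7:q, 10:p, 11:p, 14:q, 15:q, 16:q, 18:p, 19:q
edges: (0,19,e); (2,0,e); (5,4,e); (7,11,e); (11,5,e); (11,18,e); (14,16,e); (15,7,e); (16,14,e); (18,5,e); (18,10,e); (19,4,e); (19,11,e); (19,14,e)


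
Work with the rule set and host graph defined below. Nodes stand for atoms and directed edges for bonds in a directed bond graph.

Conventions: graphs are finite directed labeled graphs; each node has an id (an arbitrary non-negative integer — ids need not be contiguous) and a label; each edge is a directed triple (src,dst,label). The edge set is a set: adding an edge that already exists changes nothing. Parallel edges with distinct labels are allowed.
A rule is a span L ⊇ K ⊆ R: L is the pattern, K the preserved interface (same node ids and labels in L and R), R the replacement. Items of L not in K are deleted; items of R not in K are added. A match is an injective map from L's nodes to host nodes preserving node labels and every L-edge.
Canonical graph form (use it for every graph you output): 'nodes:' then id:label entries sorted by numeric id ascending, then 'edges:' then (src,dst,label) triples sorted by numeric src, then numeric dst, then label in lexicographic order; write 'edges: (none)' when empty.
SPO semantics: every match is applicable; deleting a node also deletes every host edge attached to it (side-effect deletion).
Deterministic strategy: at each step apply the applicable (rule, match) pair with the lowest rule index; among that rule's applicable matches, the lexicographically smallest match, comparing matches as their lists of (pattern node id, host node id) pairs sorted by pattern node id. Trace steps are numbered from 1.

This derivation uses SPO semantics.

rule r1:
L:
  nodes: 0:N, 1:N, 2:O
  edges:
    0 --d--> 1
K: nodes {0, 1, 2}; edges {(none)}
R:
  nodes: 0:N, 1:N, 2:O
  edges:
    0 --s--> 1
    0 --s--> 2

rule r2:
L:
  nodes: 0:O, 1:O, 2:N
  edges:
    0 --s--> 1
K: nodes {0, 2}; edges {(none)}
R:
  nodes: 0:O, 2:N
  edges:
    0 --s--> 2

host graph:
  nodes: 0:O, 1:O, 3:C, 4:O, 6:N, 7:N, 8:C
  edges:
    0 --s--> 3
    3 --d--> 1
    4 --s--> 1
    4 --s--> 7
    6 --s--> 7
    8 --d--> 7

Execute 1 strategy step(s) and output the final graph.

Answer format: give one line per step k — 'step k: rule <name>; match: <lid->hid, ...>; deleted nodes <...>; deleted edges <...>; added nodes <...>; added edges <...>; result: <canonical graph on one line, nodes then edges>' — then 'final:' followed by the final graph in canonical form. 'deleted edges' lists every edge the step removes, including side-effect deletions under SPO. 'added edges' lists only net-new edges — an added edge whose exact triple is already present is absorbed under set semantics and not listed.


step 1: rule r2; match: 0->4, 1->1, 2->6; deleted nodes 1; deleted edges (3,1,d); (4,1,s); added nodes (none); added edges (4,6,s); result: nodes: 0:O, 3:C, 4:O, 6:N, 7:N, 8:C edges: (0,3,s); (4,6,s); (4,7,s); (6,7,s); (8,7,d)
final:
nodes: 0:O, 3:C, 4:O, 6:N, 7:N, 8:C
edges: (0,3,s); (4,6,s); (4,7,s); (6,7,s); (8,7,d)


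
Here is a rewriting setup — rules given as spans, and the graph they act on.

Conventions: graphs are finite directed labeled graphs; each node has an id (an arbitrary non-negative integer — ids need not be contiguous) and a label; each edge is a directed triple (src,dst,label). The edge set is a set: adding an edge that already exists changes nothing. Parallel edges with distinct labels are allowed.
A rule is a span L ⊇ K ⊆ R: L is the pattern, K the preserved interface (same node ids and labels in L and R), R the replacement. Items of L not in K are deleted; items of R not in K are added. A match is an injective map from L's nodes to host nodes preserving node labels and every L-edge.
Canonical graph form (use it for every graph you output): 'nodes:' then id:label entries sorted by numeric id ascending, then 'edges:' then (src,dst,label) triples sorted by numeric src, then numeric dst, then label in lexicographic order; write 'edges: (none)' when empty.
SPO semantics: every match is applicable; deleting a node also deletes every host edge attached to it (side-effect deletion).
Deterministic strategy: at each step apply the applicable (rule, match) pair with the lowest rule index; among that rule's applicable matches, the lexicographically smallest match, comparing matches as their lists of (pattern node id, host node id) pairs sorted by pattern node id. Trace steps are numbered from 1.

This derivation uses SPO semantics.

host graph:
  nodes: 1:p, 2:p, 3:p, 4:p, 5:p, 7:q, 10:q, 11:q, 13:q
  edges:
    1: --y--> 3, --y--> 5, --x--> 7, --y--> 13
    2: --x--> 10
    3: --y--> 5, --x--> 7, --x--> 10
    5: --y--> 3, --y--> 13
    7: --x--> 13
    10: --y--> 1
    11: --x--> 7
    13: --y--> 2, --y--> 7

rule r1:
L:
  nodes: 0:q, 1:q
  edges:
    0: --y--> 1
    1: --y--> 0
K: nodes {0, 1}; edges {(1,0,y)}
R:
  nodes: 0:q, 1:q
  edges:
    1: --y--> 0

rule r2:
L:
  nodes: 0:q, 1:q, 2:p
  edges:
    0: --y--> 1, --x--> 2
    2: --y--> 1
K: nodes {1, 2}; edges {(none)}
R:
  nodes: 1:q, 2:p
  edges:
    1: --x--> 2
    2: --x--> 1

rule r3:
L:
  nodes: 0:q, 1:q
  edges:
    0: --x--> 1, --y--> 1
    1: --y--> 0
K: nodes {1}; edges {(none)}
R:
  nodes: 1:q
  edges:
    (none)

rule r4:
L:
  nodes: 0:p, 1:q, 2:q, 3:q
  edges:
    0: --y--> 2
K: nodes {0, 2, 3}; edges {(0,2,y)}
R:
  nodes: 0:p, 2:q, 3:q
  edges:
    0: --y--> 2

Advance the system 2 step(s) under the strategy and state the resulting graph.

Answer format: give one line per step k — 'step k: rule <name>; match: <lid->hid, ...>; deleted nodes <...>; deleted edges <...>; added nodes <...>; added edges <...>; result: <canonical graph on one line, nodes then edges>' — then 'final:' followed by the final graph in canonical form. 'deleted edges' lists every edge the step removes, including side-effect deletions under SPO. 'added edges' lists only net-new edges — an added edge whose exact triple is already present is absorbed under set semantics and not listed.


step 1: rule r4; match: 0->1, 1->7, 2->13, 3->10; deleted nodes 7; deleted edges (1,7,x); (3,7,x); (7,13,x); (11,7,x); (13,7,y); added nodes (none); added edges (none); result: nodes: 1:p, 2:p, 3:p, 4:p, 5:p, 10:q, 11:q, 13:q edges: (1,3,y); (1,5,y); (1,13,y); (2,10,x); (3,5,y); (3,10,x); (5,3,y); (5,13,y); (10,1,y); (13,2,y)
step 2: rule r4; match: 0->1, 1->10, 2->13, 3->11; deleted nodes 10; deleted edges (2,10,x); (3,10,x); (10,1,y); added nodes (none); added edges (none); result: nodes: 1:p, 2:p, 3:p, 4:p, 5:p, 11:q, 13:q edges: (1,3,y); (1,5,y); (1,13,y); (3,5,y); (5,3,y); (5,13,y); (13,2,y)
final:
nodes: 1:p, 2:p, 3:p, 4:p, 5:p, 11:q, 13:q
edges: (1,3,y); (1,5,y); (1,13,y); (3,5,y); (5,3,y); (5,13,y); (13,2,y)


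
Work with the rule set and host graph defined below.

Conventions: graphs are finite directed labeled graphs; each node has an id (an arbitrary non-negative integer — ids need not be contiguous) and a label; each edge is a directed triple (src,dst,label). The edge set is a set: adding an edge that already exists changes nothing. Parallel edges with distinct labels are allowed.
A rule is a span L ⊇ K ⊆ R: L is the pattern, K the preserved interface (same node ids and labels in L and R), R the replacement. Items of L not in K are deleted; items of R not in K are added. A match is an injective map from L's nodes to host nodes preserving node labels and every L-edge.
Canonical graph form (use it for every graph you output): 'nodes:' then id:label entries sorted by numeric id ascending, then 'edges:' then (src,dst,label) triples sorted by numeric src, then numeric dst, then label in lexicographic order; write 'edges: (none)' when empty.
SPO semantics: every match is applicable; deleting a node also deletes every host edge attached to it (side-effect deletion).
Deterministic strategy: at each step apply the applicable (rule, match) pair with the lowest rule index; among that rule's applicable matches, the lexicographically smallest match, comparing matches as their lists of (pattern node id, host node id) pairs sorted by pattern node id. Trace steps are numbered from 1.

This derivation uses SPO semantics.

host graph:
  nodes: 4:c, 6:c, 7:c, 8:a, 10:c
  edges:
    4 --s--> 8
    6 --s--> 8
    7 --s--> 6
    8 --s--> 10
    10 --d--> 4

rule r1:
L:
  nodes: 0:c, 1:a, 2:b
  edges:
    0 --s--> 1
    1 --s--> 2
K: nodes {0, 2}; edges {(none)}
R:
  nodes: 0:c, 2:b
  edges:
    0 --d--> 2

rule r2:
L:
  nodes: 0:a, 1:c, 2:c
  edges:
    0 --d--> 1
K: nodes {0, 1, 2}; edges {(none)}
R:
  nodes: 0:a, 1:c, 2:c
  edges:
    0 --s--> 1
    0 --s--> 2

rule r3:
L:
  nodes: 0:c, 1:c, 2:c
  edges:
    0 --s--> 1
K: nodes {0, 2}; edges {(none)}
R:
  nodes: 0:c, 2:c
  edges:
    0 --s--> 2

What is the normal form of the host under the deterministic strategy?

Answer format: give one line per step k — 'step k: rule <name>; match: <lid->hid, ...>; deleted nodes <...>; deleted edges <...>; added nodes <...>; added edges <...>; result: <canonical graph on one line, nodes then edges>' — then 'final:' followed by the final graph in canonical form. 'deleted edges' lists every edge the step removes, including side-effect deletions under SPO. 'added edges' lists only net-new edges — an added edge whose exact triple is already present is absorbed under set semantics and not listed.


step 1: rule r3; match: 0->7, 1->6, 2->4; deleted nodes 6; deleted edges (6,8,s); (7,6,s); added nodes (none); added edges (7,4,s); result: nodes: 4:c, 7:c, 8:a, 10:c edges: (4,8,s); (7,4,s); (8,10,s); (10,4,d)
step 2: rule r3; match: 0->7, 1->4, 2->10; deleted nodes 4; deleted edges (4,8,s); (7,4,s); (10,4,d); added nodes (none); added edges (7,10,s); result: nodes: 7:c, 8:a, 10:c edges: (7,10,s); (8,10,s)
final:
nodes: 7:c, 8:a, 10:c
edges: (7,10,s); (8,10,s)


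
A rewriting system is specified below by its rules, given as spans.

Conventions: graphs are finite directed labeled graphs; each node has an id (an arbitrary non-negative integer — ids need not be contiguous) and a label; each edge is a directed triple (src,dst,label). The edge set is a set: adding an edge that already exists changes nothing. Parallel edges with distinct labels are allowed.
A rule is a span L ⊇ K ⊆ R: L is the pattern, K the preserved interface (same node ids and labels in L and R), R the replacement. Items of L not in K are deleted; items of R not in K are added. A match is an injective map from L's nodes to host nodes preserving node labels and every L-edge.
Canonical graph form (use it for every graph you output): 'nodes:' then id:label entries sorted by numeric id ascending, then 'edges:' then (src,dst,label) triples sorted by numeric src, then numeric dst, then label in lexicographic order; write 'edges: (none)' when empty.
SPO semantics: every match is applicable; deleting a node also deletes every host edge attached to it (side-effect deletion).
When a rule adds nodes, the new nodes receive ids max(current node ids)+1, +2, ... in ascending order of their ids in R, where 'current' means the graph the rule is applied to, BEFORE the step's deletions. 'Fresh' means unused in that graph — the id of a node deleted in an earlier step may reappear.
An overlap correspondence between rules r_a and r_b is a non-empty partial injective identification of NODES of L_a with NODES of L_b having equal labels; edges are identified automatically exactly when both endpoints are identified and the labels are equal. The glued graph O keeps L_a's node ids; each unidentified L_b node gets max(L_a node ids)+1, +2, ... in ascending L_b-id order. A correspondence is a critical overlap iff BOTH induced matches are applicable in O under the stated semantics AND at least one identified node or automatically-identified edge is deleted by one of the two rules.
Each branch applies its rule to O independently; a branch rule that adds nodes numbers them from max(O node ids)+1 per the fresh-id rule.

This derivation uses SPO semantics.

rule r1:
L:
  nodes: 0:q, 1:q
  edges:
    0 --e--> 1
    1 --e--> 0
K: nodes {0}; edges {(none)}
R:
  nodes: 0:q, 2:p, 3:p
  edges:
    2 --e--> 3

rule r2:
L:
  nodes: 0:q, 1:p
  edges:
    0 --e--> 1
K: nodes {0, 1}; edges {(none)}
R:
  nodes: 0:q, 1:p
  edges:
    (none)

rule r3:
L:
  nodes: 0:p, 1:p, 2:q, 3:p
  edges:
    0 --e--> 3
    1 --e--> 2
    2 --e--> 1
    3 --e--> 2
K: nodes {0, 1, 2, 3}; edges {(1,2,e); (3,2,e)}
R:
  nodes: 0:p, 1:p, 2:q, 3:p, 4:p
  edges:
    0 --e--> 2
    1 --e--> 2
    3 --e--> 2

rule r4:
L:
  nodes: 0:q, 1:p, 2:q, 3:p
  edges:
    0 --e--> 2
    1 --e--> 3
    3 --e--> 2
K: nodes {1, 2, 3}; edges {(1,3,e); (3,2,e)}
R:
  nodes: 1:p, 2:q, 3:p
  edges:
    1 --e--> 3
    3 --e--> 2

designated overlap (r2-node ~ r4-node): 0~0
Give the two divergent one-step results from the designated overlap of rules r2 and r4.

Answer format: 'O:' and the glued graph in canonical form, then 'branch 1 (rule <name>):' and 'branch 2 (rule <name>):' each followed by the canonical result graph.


O:
nodes: 0:q, 1:p, 2:p, 3:q, 4:p
edges: (0,1,e); (0,3,e); (2,4,e); (4,3,e)
branch 1 (rule r2):
nodes: 0:q, 1:p, 2:p, 3:q, 4:p
edges: (0,3,e); (2,4,e); (4,3,e)
branch 2 (rule r4):
nodes: 1:p, 2:p, 3:q, 4:p
edges: (2,4,e); (4,3,e)
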